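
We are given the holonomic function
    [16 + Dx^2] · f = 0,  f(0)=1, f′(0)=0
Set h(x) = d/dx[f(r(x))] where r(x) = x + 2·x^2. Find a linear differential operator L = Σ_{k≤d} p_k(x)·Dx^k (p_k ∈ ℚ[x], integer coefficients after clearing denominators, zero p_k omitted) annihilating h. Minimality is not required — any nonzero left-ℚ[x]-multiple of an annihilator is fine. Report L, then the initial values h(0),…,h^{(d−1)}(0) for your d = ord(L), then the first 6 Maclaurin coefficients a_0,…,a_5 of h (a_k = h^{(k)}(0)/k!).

f: a_k = 1, 0, -8, 0, 32/3, 0, …
L₀ from L_f via x↦r, Dx↦r'^{-1}Dx.
h=h₀': d/dx-closure on L₀ ⇒ L.
L = (64 + 256·x + 1536·x^2 + 4096·x^3 + 4096·x^4) + (-12 - 48·x)·Dx + (1 + 8·x + 16·x^2)·Dx^2  (order 2).
h: a_k = 0, -16, -96, -256/3, 1280/3, 22528/15, …
ICs: h(0) = 0, h′(0) = -16.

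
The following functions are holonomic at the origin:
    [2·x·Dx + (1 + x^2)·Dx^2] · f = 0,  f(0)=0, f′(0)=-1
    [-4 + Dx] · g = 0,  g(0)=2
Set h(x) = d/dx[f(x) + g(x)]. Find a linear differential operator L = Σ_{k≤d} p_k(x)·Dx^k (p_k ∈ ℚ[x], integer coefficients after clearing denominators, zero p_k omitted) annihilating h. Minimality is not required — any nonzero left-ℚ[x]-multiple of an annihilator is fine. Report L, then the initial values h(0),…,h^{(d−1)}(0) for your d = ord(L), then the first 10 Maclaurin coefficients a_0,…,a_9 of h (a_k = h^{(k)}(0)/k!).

L = (4 - 16·x - 12·x^2 - 16·x^3) + (-9 - 13·x^2 - 8·x^4)·Dx + (2 + x + 4·x^2 + x^3 + 2·x^4)·Dx^2  (order 2).
h: a_k = 7, 32, 65, 256/3, 253/3, 1024/15, 2093/45, 8192/315, 3781/315, 16384/2835, …
ICs: h(0) = 7, h′(0) = 32.

f: a_k = 0, -1, 0, 1/3, 0, -1/5, 0, 1/7, 0, -1/9, …
g: a_k = 2, 8, 16, 64/3, 64/3, 256/15, 512/45, 2048/315, 1024/315, 4096/2835, …
Sum ⇒ L₀ = lclm(L_f,L_g) in ℚ(x)⟨Dx⟩.
Derive L from L₀ (diff closure).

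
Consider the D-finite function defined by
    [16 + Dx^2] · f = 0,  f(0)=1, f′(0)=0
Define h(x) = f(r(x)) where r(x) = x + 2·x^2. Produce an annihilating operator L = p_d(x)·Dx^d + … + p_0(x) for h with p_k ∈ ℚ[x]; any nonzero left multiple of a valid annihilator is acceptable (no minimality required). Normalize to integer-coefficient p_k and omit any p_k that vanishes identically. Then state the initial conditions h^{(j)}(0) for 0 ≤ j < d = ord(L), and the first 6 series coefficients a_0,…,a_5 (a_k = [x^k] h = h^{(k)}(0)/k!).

L = (16 + 192·x + 768·x^2 + 1024·x^3) - 4·Dx + (1 + 4·x)·Dx^2  (order 2).
h: a_k = 1, 0, -8, -32, -64/3, 256/3, …
ICs: h(0) = 1, h′(0) = 0.

f: a_k = 1, 0, -8, 0, 32/3, 0, …
Substitute x→r, Dx→(1/r')Dx; clear ⇒ L₀.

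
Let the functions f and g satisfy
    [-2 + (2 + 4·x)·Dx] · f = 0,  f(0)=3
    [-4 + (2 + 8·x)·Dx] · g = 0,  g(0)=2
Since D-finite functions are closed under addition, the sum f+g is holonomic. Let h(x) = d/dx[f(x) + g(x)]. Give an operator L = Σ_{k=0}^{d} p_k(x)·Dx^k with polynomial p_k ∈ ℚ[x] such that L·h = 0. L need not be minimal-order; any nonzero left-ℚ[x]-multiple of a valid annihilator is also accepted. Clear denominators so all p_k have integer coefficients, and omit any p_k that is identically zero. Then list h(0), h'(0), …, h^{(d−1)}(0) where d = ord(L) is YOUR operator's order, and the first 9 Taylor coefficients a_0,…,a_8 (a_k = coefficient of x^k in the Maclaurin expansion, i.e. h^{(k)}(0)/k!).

L = -6 + (-9 - 24·x)·Dx + (-1 - 6·x - 8·x^2)·Dx^2  (order 2).
h: a_k = 7, -11, 57/2, -175/2, 2345/8, -8253/8, 59829/16, -220935/16, 6608745/128, …
ICs: h(0) = 7, h′(0) = -11.

f: a_k = 3, 3, -3/2, 3/2, -15/8, 21/8, -63/16, 99/16, -1287/128, …
g: a_k = 2, 4, -4, 8, -20, 56, -168, 528, -1716, …
Sum ⇒ L₀ = lclm(L_f,L_g) in ℚ(x)⟨Dx⟩.
Derive L from L₀ (diff closure).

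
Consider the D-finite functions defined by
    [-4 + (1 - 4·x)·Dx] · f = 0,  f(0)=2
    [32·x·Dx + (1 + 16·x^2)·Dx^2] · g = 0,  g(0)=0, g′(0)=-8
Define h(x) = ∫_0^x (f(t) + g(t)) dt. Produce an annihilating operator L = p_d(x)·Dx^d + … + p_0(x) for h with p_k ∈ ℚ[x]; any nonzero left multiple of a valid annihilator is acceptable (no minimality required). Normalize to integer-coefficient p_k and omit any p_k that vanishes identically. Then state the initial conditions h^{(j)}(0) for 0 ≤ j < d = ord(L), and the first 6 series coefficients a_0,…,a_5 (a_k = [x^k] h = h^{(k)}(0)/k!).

f: a_k = 2, 8, 32, 128, 512, 2048, …
g: a_k = 0, -8, 0, 128/3, 0, -2048/5, …
L₀ := lclm(L_f,L_g); ord L₀ ≤ 1+2.
Integrate: L := L₀·Dx.
L = (-32 + 512·x + 1536·x^2)·Dx^2 + (16 - 32·x + 256·x^2 + 1536·x^3)·Dx^3 + (-1 + 256·x^4)·Dx^4  (order 4).
h: a_k = 0, 2, 0, 32/3, 128/3, 512/5, …
ICs: h(0) = 0, h′(0) = 2, h′′(0) = 0, h′′′(0) = 64.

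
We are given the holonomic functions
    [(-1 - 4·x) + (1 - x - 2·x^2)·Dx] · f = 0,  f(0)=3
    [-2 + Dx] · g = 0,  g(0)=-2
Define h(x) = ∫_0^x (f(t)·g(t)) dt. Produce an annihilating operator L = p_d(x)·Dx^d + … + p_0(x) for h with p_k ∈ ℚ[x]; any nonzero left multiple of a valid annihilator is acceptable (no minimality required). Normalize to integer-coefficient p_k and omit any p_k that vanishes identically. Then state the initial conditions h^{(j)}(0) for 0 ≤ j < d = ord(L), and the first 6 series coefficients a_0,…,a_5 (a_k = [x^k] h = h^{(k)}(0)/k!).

f: a_k = 3, 3, 9, 15, 33, 63, …
g: a_k = -2, -4, -4, -8/3, -4/3, -8/15, …
Sym-product of L_f,L_g gives L₀ (≤ ord 1).
h=∫h₀ ⇒ L = L₀·Dx.
L = (3 + 2·x - 4·x^2)·Dx + (-1 + x + 2·x^2)·Dx^2  (order 2).
h: a_k = 0, -6, -9, -14, -43/2, -174/5, …
ICs: h(0) = 0, h′(0) = -6.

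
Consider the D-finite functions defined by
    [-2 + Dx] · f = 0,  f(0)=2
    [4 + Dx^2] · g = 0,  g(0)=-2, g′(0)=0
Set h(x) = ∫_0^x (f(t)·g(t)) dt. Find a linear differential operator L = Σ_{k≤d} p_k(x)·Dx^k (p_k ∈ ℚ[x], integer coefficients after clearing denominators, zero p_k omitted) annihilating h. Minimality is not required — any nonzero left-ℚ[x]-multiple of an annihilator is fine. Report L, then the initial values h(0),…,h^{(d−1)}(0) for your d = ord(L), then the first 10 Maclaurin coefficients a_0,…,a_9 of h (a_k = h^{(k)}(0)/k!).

f: a_k = 2, 4, 4, 8/3, 4/3, 8/15, 8/45, 16/315, 4/315, 8/2835, …
g: a_k = -2, 0, 4, 0, -4/3, 0, 8/45, 0, -4/315, 0, …
Sym-product of L_f,L_g gives L₀ (≤ ord 2).
h=∫h₀ ⇒ L = L₀·Dx.
L = 8·Dx - 4·Dx^2 + Dx^3  (order 3).
h: a_k = 0, -4, -4, 0, 8/3, 32/15, 32/45, 0, -32/315, -128/2835, …
ICs: h(0) = 0, h′(0) = -4, h′′(0) = -8.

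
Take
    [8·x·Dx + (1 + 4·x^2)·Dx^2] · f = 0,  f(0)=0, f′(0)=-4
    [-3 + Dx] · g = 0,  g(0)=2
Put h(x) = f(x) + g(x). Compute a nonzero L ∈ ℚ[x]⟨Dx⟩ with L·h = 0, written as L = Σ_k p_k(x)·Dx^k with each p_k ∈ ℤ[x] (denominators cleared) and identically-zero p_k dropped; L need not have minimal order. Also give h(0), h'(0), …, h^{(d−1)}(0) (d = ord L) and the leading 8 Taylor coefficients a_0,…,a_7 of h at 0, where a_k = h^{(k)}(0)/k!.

L = (24 - 72·x - 288·x^2 - 288·x^3)·Dx + (-17 + 24·x^2 - 144·x^4)·Dx^2 + (3 + 8·x + 24·x^2 + 32·x^3 + 48·x^4)·Dx^3  (order 3).
h: a_k = 2, 2, 9, 43/3, 27/4, -35/4, 81/40, 10483/280, …
ICs: h(0) = 2, h′(0) = 2, h′′(0) = 18.

f: a_k = 0, -4, 0, 16/3, 0, -64/5, 0, 256/7, …
g: a_k = 2, 6, 9, 9, 27/4, 81/20, 81/40, 243/280, …
Weyl lclm of L_f,L_g ⇒ L₀ (ord ≤ 3).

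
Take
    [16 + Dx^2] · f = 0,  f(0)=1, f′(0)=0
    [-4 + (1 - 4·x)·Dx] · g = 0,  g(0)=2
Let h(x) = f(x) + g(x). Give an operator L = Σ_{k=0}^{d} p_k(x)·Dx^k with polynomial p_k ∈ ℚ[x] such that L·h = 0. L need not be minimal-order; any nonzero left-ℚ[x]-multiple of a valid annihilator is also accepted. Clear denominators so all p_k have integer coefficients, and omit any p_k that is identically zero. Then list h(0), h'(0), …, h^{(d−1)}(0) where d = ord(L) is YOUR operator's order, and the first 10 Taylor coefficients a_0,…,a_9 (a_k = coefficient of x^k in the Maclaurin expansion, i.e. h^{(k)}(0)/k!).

f: a_k = 1, 0, -8, 0, 32/3, 0, -256/45, 0, 512/315, 0, …
g: a_k = 2, 8, 32, 128, 512, 2048, 8192, 32768, 131072, 524288, …
L₀ := lclm(L_f,L_g); ord L₀ ≤ 2+1.
L = (-448 + 512·x - 1024·x^2) + (48 - 320·x + 768·x^2 - 1024·x^3)·Dx + (-28 + 32·x - 64·x^2)·Dx^2 + (3 - 20·x + 48·x^2 - 64·x^3)·Dx^3  (order 3).
h: a_k = 3, 8, 24, 128, 1568/3, 2048, 368384/45, 32768, 41288192/315, 524288, …
ICs: h(0) = 3, h′(0) = 8, h′′(0) = 48.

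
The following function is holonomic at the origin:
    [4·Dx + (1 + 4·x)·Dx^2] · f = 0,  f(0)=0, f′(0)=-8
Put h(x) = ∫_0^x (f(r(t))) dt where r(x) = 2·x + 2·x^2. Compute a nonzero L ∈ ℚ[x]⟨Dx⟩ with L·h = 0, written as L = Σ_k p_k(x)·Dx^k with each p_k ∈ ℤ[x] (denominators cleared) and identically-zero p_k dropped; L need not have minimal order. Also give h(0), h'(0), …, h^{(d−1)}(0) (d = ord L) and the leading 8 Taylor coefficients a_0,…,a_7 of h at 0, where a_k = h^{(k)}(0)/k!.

L = (6 + 16·x + 16·x^2)·Dx^2 + (1 + 10·x + 24·x^2 + 16·x^3)·Dx^3  (order 3).
h: a_k = 0, 0, -8, 16, -160/3, 1088/5, -14848/15, 33792/7, …
ICs: h(0) = 0, h′(0) = 0, h′′(0) = -16.

f: a_k = 0, -8, 16, -128/3, 128, -2048/5, 4096/3, -32768/7, …
f∘r: x↦r, Dx↦Dx/r' in L_f ⇒ L₀.
h=∫h₀ ⇒ L = L₀·Dx.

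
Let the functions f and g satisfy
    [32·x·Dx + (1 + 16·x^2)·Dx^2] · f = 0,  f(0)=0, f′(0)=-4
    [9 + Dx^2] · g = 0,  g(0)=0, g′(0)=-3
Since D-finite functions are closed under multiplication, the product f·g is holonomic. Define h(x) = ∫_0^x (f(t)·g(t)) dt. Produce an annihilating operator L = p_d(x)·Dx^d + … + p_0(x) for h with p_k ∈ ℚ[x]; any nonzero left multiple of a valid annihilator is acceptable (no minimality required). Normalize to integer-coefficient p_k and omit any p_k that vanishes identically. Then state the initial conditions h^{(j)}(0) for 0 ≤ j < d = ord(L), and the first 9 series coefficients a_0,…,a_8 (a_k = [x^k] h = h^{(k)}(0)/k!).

L = (16425 + 696384·x^2 + 2778624·x^4 + 11943936·x^6 + 47775744·x^8)·Dx + (23616·x + 543744·x^3 + 3981312·x^5 + 21233664·x^7)·Dx^2 + (2050 + 87168·x^2 + 470016·x^4 + 2654208·x^6 + 10616832·x^8)·Dx^3 + (2624·x + 60416·x^3 + 442368·x^5 + 2359296·x^7)·Dx^4 + (25 + 1088·x^2 + 17920·x^4 + 147456·x^6 + 589824·x^8)·Dx^5  (order 5).
h: a_k = 0, 0, 0, 4, 0, -82/5, 0, 1437/14, 0, …
ICs: h(0) = 0, h′(0) = 0, h′′(0) = 0, h′′′(0) = 24, h′′′′(0) = 0.

f: a_k = 0, -4, 0, 64/3, 0, -1024/5, 0, 16384/7, 0, …
g: a_k = 0, -3, 0, 9/2, 0, -81/40, 0, 243/560, 0, …
Product ⇒ symmetric product L₀, ord ≤ 4.
h=∫₀ˣh₀: take L = L₀·Dx.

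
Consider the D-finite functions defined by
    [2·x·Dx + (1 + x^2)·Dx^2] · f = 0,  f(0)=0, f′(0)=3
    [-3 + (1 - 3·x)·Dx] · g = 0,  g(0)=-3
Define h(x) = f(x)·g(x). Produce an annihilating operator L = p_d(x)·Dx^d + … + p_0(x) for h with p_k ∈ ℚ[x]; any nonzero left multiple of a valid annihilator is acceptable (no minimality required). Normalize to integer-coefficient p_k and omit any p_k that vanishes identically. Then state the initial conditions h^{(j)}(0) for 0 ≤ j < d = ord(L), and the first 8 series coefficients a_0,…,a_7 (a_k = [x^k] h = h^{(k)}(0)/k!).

L = 6·x + (6 - 2·x + 12·x^2)·Dx + (-1 + 3·x - x^2 + 3·x^3)·Dx^2  (order 2).
h: a_k = 0, -9, -27, -78, -234, -3519/5, -10557/5, -221652/35, …
ICs: h(0) = 0, h′(0) = -9.

f: a_k = 0, 3, 0, -1, 0, 3/5, 0, -3/7, …
g: a_k = -3, -9, -27, -81, -243, -729, -2187, -6561, …
f·g: L₀ = L_f ⊗_s L_g, ord ≤ 2·1.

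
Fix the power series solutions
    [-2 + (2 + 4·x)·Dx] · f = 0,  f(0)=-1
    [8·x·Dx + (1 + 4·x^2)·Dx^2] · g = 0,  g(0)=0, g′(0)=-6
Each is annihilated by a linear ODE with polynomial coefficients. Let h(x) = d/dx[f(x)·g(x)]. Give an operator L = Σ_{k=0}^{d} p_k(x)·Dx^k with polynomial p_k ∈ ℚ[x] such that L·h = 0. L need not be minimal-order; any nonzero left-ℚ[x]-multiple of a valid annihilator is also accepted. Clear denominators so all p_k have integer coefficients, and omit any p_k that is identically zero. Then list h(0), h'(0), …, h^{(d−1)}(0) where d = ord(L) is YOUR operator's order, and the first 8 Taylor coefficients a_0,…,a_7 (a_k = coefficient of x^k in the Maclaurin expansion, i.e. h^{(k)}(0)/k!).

f: a_k = -1, -1, 1/2, -1/2, 5/8, -7/8, 21/16, -33/16, …
g: a_k = 0, -6, 0, 8, 0, -96/5, 0, 384/7, …
Sym-product of L_f,L_g gives L₀ (≤ ord 2).
Derive L from L₀ (diff closure).
L = (5 + 80·x + 8·x^2 - 192·x^3 - 48·x^4) + (14 + 84·x + 144·x^2 - 224·x^3 - 672·x^4 - 192·x^5)·Dx + (3 + 4·x - 12·x^2 - 32·x^3 - 112·x^4 - 192·x^5 - 64·x^6)·Dx^2  (order 2).
h: a_k = 6, 12, -33, -20, 389/4, 1227/10, -18853/40, -11167/35, …
ICs: h(0) = 6, h′(0) = 12.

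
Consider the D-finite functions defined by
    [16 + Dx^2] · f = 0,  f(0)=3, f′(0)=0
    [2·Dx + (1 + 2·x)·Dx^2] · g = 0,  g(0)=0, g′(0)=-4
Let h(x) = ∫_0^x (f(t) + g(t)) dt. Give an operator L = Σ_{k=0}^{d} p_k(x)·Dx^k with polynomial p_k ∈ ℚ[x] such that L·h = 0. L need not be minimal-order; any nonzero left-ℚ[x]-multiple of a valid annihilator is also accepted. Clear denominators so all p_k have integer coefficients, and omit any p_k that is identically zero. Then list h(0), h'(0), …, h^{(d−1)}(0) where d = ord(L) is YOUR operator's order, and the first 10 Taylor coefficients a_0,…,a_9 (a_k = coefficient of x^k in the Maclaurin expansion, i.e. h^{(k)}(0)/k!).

f: a_k = 3, 0, -24, 0, 32, 0, -256/15, 0, 512/105, 0, …
g: a_k = 0, -4, 4, -16/3, 8, -64/5, 64/3, -256/7, 64, -1024/9, …
Weyl lclm of L_f,L_g ⇒ L₀ (ord ≤ 4).
∫: right-multiply L₀ by Dx.
L = (160 + 256·x + 256·x^2)·Dx^2 + (48 + 224·x + 384·x^2 + 256·x^3)·Dx^3 + (10 + 16·x + 16·x^2)·Dx^4 + (3 + 14·x + 24·x^2 + 16·x^3)·Dx^5  (order 5).
h: a_k = 0, 3, -2, -20/3, -4/3, 8, -32/15, 64/105, -32/7, 7232/945, …
ICs: h(0) = 0, h′(0) = 3, h′′(0) = -4, h′′′(0) = -40, h′′′′(0) = -32.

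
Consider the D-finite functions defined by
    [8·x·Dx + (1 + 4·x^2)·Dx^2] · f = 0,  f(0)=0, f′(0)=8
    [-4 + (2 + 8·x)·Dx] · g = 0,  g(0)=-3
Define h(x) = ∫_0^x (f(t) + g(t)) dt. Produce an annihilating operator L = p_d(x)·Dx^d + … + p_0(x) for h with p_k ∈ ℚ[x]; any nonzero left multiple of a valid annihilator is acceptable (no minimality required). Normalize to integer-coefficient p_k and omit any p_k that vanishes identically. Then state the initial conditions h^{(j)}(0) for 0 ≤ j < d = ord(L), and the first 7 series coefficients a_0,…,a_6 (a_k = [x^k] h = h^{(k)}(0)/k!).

f: a_k = 0, 8, 0, -32/3, 0, 128/5, 0, …
g: a_k = -3, -6, 6, -12, 30, -84, 252, …
f+g: L₀ = lclm(L_f,L_g), ord ≤ 2+1.
h=∫h₀ ⇒ L = L₀·Dx.
L = (-8 - 80·x + 96·x^2 + 192·x^3)·Dx^2 + (-10 - 32·x - 64·x^2 + 384·x^3 + 672·x^4)·Dx^3 + (-1 + 24·x^2 + 48·x^3 + 112·x^4 + 192·x^5)·Dx^4  (order 4).
h: a_k = 0, -3, 1, 2, -17/3, 6, -146/15, …
ICs: h(0) = 0, h′(0) = -3, h′′(0) = 2, h′′′(0) = 12.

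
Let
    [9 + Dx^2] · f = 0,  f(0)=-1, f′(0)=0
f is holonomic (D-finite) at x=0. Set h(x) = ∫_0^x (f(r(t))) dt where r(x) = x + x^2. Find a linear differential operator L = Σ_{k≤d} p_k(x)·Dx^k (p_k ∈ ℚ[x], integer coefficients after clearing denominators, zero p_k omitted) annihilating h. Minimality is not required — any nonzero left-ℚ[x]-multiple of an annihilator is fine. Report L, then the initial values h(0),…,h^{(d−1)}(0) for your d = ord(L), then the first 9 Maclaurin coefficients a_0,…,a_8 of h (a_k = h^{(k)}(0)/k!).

f: a_k = -1, 0, 9/2, 0, -27/8, 0, 81/80, 0, -729/4480, …
Change of var in L_f (x↦r) gives L₀.
h=∫h₀ ⇒ L = L₀·Dx.
L = (9 + 54·x + 108·x^2 + 72·x^3)·Dx - 2·Dx^2 + (1 + 2·x)·Dx^3  (order 3).
h: a_k = 0, -1, 0, 3/2, 9/4, 9/40, -9/4, -1539/560, -297/320, …
ICs: h(0) = 0, h′(0) = -1, h′′(0) = 0.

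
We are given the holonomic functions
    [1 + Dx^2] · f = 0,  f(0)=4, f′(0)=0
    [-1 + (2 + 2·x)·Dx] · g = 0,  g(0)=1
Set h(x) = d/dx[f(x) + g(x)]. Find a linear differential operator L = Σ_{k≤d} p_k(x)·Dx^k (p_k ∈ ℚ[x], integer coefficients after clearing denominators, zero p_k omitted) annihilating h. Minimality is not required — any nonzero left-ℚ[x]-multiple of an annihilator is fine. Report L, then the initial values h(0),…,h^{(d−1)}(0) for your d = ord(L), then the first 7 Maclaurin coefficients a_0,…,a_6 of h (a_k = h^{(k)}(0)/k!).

L = (-19 - 8·x - 4·x^2) + (-14 - 30·x - 24·x^2 - 8·x^3)·Dx + (-19 - 8·x - 4·x^2)·Dx^2 + (-14 - 30·x - 24·x^2 - 8·x^3)·Dx^3  (order 3).
h: a_k = 1/2, -17/4, 3/16, 49/96, 35/256, -1201/7680, 231/2048, …
ICs: h(0) = 1/2, h′(0) = -17/4, h′′(0) = 3/8.

f: a_k = 4, 0, -2, 0, 1/6, 0, -1/180, …
g: a_k = 1, 1/2, -1/8, 1/16, -5/128, 7/256, -21/1024, …
L₀ := lclm(L_f,L_g); ord L₀ ≤ 2+1.
h=h₀': d/dx-closure on L₀ ⇒ L.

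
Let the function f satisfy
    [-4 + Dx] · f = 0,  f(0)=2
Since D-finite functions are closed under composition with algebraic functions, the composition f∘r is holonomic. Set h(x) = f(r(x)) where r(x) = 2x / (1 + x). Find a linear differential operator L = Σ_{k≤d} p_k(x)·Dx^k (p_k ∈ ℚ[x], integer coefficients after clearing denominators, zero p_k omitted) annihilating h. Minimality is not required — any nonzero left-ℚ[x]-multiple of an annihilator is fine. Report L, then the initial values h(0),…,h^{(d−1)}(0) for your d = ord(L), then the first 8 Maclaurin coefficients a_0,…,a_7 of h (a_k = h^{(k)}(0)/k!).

f: a_k = 2, 8, 16, 64/3, 64/3, 256/15, 512/45, 2048/315, …
Change of var in L_f (x↦r) gives L₀.
L = -8 + (1 + 2·x + x^2)·Dx  (order 1).
h: a_k = 2, 16, 48, 176/3, 16/3, -176/5, 368/45, 6448/315, …
ICs: h(0) = 2.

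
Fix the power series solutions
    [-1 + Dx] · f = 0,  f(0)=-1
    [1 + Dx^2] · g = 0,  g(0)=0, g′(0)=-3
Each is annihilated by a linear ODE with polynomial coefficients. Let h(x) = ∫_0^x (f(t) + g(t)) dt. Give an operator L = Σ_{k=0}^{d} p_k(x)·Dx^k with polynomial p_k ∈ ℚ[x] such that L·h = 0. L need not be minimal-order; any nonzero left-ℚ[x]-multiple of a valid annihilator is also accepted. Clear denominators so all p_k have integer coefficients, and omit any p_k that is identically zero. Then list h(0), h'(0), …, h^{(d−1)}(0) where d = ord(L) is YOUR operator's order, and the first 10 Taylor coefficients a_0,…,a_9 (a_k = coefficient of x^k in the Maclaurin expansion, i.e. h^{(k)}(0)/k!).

f: a_k = -1, -1, -1/2, -1/6, -1/24, -1/120, -1/720, -1/5040, -1/40320, -1/362880, …
g: a_k = 0, -3, 0, 1/2, 0, -1/40, 0, 1/1680, 0, -1/120960, …
h₀=f+g: left-lcm gives L₀, ord ≤ 3.
h=∫h₀ ⇒ L = L₀·Dx.
L = -Dx + Dx^2 - Dx^3 + Dx^4  (order 4).
h: a_k = 0, -1, -2, -1/6, 1/12, -1/120, -1/180, -1/5040, 1/20160, -1/362880, …
ICs: h(0) = 0, h′(0) = -1, h′′(0) = -4, h′′′(0) = -1.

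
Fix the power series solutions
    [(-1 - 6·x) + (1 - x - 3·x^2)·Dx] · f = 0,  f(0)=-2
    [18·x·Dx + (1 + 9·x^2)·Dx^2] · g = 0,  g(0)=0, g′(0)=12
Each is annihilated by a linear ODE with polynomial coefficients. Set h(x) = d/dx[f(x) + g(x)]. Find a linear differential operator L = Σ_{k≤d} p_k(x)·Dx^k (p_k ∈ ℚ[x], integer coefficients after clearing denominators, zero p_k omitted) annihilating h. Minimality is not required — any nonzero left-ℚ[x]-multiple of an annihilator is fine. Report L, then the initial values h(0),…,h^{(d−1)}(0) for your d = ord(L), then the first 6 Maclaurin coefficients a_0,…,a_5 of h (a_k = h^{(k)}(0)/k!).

f: a_k = -2, -2, -8, -14, -38, -80, …
g: a_k = 0, 12, 0, -36, 0, 972/5, …
h₀=f+g: left-lcm gives L₀, ord ≤ 3.
h₀' ⇒ L via d/dx closure of L₀.
L = (-72 + 288·x + 4428·x^2 + 9720·x^3 + 33534·x^4 + 13122·x^6) + (30 + 180·x + 144·x^2 + 1728·x^3 + 9153·x^4 + 23814·x^5 + 2187·x^6 + 13122·x^7)·Dx + (-4 - 14·x - 114·x^2 + 36·x^3 - 459·x^4 + 1539·x^5 + 2430·x^6 + 729·x^7 + 2187·x^8)·Dx^2  (order 2).
h: a_k = 10, -16, -150, -152, 572, -1164, …
ICs: h(0) = 10, h′(0) = -16.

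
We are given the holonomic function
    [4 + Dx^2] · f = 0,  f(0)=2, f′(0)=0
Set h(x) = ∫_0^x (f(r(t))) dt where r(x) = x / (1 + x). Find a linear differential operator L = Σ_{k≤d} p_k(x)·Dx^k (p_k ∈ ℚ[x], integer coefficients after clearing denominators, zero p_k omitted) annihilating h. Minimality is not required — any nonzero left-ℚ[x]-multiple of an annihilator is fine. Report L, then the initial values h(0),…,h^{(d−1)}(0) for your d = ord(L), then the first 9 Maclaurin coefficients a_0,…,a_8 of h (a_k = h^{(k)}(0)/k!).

f: a_k = 2, 0, -4, 0, 4/3, 0, -8/45, 0, 4/315, …
Change of var in L_f (x↦r) gives L₀.
Integrate: L := L₀·Dx.
L = 4·Dx + (2 + 6·x + 6·x^2 + 2·x^3)·Dx^2 + (1 + 4·x + 6·x^2 + 4·x^3 + x^4)·Dx^3  (order 3).
h: a_k = 0, 2, 0, -4/3, 2, -32/15, 16/9, -44/45, -1/5, …
ICs: h(0) = 0, h′(0) = 2, h′′(0) = 0.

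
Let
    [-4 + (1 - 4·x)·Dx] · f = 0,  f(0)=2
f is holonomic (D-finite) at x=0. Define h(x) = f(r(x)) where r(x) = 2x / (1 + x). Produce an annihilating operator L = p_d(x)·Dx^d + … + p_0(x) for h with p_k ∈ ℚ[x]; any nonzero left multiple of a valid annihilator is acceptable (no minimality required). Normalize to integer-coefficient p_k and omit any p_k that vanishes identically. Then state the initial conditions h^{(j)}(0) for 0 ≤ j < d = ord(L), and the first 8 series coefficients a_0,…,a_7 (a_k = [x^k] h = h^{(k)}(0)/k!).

L = 8 + (-1 + 6·x + 7·x^2)·Dx  (order 1).
h: a_k = 2, 16, 112, 784, 5488, 38416, 268912, 1882384, …
ICs: h(0) = 2.

f: a_k = 2, 8, 32, 128, 512, 2048, 8192, 32768, …
Change of var in L_f (x↦r) gives L₀.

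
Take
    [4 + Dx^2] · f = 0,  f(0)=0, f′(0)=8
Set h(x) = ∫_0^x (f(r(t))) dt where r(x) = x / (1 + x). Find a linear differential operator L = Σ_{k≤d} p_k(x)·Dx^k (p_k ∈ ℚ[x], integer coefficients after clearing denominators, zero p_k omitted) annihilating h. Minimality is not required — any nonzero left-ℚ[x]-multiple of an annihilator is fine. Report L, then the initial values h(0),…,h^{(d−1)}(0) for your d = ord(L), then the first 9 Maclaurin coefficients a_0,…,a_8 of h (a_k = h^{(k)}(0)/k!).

L = 4·Dx + (2 + 6·x + 6·x^2 + 2·x^3)·Dx^2 + (1 + 4·x + 6·x^2 + 4·x^3 + x^4)·Dx^3  (order 3).
h: a_k = 0, 0, 4, -8/3, 2/3, 8/5, -172/45, 40/7, -2209/315, …
ICs: h(0) = 0, h′(0) = 0, h′′(0) = 8.

f: a_k = 0, 8, 0, -16/3, 0, 16/15, 0, -32/315, 0, …
Substitute x→r, Dx→(1/r')Dx; clear ⇒ L₀.
∫: right-multiply L₀ by Dx.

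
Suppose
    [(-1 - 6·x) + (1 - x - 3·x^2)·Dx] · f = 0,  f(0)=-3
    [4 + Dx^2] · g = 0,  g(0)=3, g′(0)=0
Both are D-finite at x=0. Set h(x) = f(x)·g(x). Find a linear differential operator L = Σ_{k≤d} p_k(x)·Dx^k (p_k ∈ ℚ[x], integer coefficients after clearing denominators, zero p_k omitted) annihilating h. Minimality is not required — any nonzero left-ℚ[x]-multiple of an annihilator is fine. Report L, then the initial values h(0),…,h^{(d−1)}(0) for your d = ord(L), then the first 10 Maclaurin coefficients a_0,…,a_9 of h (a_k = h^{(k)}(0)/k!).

L = (2 + 4·x + 12·x^2) + (2 + 12·x)·Dx + (-1 + x + 3·x^2)·Dx^2  (order 2).
h: a_k = -9, -9, -18, -45, -105, -240, -2771/5, -6371/5, -20558/7, -236581/35, …
ICs: h(0) = -9, h′(0) = -9.

f: a_k = -3, -3, -12, -21, -57, -120, -291, -651, -1524, -3477, …
g: a_k = 3, 0, -6, 0, 2, 0, -4/15, 0, 2/105, 0, …
Sym-product of L_f,L_g gives L₀ (≤ ord 2).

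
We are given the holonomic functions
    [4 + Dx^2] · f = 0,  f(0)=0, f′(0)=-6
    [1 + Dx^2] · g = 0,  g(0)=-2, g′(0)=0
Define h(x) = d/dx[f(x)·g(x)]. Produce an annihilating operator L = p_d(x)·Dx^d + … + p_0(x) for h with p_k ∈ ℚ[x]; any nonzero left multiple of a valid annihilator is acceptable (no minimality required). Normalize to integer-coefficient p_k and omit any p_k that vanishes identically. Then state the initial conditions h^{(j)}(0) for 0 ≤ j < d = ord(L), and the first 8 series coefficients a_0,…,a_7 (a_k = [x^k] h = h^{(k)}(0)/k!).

f: a_k = 0, -6, 0, 4, 0, -4/5, 0, 8/105, …
g: a_k = -2, 0, 1, 0, -1/12, 0, 1/360, 0, …
Product ⇒ symmetric product L₀, ord ≤ 4.
Differentiate: ansatz ord ≤ ord L₀ ⇒ L.
L = 9 + 10·Dx^2 + Dx^4  (order 4).
h: a_k = 12, 0, -42, 0, 61/2, 0, -547/60, 0, …
ICs: h(0) = 12, h′(0) = 0, h′′(0) = -84, h′′′(0) = 0.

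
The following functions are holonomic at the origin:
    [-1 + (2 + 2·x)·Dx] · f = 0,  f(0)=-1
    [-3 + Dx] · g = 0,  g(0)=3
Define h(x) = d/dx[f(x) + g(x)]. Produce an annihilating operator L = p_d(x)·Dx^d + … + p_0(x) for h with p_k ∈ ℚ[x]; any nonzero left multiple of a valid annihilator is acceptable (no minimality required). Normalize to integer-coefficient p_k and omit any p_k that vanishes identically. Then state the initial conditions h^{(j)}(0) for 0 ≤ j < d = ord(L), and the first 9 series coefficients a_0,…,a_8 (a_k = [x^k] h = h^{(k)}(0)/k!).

f: a_k = -1, -1/2, 1/8, -1/16, 5/128, -7/256, 21/1024, -33/2048, 429/32768, …
g: a_k = 3, 9, 27/2, 27/2, 81/8, 243/40, 243/80, 729/560, 2187/4480, …
Weyl lclm of L_f,L_g ⇒ L₀ (ord ≤ 2).
Derive L from L₀ (diff closure).
L = (-27 - 18·x) + (-33 - 72·x - 36·x^2)·Dx + (14 + 26·x + 12·x^2)·Dx^2  (order 2).
h: a_k = 17/2, 109/4, 645/16, 1301/32, 7741/256, 46971/2560, 92157/10240, 574887/143360, 3134007/2293760, …
ICs: h(0) = 17/2, h′(0) = 109/4.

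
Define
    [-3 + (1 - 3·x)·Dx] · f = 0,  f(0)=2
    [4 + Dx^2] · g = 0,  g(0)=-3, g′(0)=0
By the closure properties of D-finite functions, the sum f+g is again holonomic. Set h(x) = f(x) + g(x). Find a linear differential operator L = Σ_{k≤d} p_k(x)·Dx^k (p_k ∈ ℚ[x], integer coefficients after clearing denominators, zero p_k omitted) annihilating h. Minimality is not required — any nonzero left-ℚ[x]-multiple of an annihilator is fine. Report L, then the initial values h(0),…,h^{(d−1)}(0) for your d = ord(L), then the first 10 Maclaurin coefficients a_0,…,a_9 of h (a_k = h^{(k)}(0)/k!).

L = (348 - 144·x + 216·x^2) + (-44 + 180·x - 216·x^2 + 216·x^3)·Dx + (87 - 36·x + 54·x^2)·Dx^2 + (-11 + 45·x - 54·x^2 + 54·x^3)·Dx^3  (order 3).
h: a_k = -1, 6, 24, 54, 160, 486, 21874/15, 4374, 1377808/105, 39366, …
ICs: h(0) = -1, h′(0) = 6, h′′(0) = 48.

f: a_k = 2, 6, 18, 54, 162, 486, 1458, 4374, 13122, 39366, …
g: a_k = -3, 0, 6, 0, -2, 0, 4/15, 0, -2/105, 0, …
L₀ := lclm(L_f,L_g); ord L₀ ≤ 1+2.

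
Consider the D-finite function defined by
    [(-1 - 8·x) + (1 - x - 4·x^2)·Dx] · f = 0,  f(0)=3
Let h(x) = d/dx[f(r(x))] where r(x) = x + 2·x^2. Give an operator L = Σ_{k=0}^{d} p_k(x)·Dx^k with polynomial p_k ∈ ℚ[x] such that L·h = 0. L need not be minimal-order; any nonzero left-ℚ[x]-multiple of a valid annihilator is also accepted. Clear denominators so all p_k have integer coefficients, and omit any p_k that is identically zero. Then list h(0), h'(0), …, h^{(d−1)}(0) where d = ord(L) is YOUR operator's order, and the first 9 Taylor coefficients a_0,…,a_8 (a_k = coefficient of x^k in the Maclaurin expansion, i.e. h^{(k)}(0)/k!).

L = (14 + 20·x + 120·x^2 + 320·x^3 + 320·x^4) + (-1 - 3·x + 10·x^2 + 40·x^3 + 80·x^4 + 64·x^5)·Dx  (order 1).
h: a_k = 3, 42, 261, 1236, 6075, 28782, 128961, 572712, 2504871, …
ICs: h(0) = 3.

f: a_k = 3, 3, 15, 27, 87, 195, 543, 1323, 3495, …
Substitute x→r, Dx→(1/r')Dx; clear ⇒ L₀.
Differentiate: ansatz ord ≤ ord L₀ ⇒ L.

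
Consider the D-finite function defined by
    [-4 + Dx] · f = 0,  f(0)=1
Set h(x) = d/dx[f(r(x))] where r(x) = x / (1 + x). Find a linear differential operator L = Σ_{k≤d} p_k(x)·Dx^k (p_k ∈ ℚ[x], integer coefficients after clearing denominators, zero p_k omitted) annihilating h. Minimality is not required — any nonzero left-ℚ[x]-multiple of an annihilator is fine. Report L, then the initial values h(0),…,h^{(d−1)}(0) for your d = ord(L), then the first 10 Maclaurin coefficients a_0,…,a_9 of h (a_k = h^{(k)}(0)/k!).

L = (2 - 2·x) + (-1 - 2·x - x^2)·Dx  (order 1).
h: a_k = 4, 8, -4, -16/3, 28/3, -88/15, -68/45, 2528/315, -3316/315, 23672/2835, …
ICs: h(0) = 4.

f: a_k = 1, 4, 8, 32/3, 32/3, 128/15, 256/45, 1024/315, 512/315, 2048/2835, …
h₀=f(r): pull back L_f along r ⇒ L₀.
Derive L from L₀ (diff closure).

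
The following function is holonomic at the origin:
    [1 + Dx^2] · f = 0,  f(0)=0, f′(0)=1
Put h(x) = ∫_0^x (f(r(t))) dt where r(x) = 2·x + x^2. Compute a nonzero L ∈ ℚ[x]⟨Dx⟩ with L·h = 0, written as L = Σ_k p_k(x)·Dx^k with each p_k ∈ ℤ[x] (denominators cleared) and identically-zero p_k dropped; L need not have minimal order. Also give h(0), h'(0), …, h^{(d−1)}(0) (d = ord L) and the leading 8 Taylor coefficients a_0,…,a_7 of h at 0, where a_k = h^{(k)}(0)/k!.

L = (4 + 12·x + 12·x^2 + 4·x^3)·Dx - Dx^2 + (1 + x)·Dx^3  (order 3).
h: a_k = 0, 0, 1, 1/3, -1/3, -2/5, -11/90, 1/14, …
ICs: h(0) = 0, h′(0) = 0, h′′(0) = 2.

f: a_k = 0, 1, 0, -1/6, 0, 1/120, 0, -1/5040, …
L₀ from L_f via x↦r, Dx↦r'^{-1}Dx.
h=∫₀ˣh₀: take L = L₀·Dx.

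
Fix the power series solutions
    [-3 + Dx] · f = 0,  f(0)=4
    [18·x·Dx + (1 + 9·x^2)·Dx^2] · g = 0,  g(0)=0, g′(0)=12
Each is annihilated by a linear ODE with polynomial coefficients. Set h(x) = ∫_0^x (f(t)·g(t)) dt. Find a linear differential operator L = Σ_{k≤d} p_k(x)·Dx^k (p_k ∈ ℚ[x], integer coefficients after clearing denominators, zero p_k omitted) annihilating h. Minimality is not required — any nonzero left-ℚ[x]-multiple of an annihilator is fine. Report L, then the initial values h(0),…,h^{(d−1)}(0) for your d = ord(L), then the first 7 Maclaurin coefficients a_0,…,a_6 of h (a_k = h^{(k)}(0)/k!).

f: a_k = 4, 12, 18, 18, 27/2, 81/10, 81/20, …
g: a_k = 0, 12, 0, -36, 0, 972/5, 0, …
Product ⇒ symmetric product L₀, ord ≤ 2.
h=∫h₀ ⇒ L = L₀·Dx.
L = (9 - 54·x + 81·x^2)·Dx + (-6 + 18·x - 54·x^2)·Dx^2 + (1 + 9·x^2)·Dx^3  (order 3).
h: a_k = 0, 0, 24, 48, 18, -216/5, 243/5, …
ICs: h(0) = 0, h′(0) = 0, h′′(0) = 48.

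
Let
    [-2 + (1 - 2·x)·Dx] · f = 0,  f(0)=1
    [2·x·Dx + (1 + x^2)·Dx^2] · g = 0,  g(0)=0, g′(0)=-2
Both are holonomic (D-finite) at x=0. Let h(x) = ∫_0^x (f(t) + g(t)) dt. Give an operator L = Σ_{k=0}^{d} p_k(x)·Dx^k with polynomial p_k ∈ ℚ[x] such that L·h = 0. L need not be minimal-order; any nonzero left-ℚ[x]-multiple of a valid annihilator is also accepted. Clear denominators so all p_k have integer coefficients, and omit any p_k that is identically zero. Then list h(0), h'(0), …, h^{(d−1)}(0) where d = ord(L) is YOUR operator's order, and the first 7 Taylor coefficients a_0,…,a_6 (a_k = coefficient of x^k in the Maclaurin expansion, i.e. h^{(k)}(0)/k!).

L = (-4 + 32·x + 12·x^2)·Dx^2 + (13 - 4·x + 25·x^2 + 12·x^3)·Dx^3 + (-2 + 3·x + 3·x^3 + 2·x^4)·Dx^4  (order 4).
h: a_k = 0, 1, 0, 4/3, 13/6, 16/5, 79/15, …
ICs: h(0) = 0, h′(0) = 1, h′′(0) = 0, h′′′(0) = 8.

f: a_k = 1, 2, 4, 8, 16, 32, 64, …
g: a_k = 0, -2, 0, 2/3, 0, -2/5, 0, …
Weyl lclm of L_f,L_g ⇒ L₀ (ord ≤ 3).
h=∫h₀ ⇒ L = L₀·Dx.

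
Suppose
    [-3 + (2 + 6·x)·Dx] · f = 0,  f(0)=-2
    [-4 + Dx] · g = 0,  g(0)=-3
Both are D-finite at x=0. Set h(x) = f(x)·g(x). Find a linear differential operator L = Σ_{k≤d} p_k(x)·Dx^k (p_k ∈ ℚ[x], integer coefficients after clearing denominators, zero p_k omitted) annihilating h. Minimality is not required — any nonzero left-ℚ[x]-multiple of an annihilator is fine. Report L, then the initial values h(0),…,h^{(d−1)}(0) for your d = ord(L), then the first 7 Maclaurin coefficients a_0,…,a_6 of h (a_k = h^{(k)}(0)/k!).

f: a_k = -2, -3, 9/4, -27/8, 405/64, -1701/128, 15309/512, …
g: a_k = -3, -12, -24, -32, -32, -128/5, -256/15, …
h₀=f·g: eliminate ⇒ L₀, order ≤ 1·1.
L = (-11 - 24·x) + (2 + 6·x)·Dx  (order 1).
h: a_k = 6, 33, 309/4, 953/8, 8161/64, 76883/640, 497863/7680, …
ICs: h(0) = 6.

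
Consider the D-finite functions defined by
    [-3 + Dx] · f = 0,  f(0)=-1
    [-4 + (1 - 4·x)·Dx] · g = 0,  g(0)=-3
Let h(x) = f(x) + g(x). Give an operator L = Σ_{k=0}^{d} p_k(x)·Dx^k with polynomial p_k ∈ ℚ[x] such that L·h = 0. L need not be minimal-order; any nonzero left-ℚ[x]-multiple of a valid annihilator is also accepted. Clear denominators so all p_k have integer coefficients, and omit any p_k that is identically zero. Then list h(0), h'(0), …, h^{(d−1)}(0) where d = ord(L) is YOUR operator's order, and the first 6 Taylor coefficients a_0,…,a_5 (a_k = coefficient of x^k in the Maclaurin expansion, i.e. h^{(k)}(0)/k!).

f: a_k = -1, -3, -9/2, -9/2, -27/8, -81/40, …
g: a_k = -3, -12, -48, -192, -768, -3072, …
L₀ := lclm(L_f,L_g); ord L₀ ≤ 1+1.
L = (60 + 144·x) + (-23 - 72·x + 144·x^2)·Dx + (1 + 8·x - 48·x^2)·Dx^2  (order 2).
h: a_k = -4, -15, -105/2, -393/2, -6171/8, -122961/40, …
ICs: h(0) = -4, h′(0) = -15.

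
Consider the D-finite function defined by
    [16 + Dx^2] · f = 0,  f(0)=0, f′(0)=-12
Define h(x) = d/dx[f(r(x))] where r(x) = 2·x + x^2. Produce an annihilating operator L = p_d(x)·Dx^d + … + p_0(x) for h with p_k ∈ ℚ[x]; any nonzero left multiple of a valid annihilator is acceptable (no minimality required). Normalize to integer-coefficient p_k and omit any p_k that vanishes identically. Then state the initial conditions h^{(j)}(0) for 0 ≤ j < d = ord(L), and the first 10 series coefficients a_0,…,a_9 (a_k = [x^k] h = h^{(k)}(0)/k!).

L = (67 + 256·x + 384·x^2 + 256·x^3 + 64·x^4) + (-3 - 3·x)·Dx + (1 + 2·x + x^2)·Dx^2  (order 2).
h: a_k = -24, -24, 768, 1536, -3136, -12096, -83968/15, 401408/15, 4902656/105, 30976/7, …
ICs: h(0) = -24, h′(0) = -24.

f: a_k = 0, -12, 0, 32, 0, -128/5, 0, 1024/105, 0, -2048/945, …
L₀ from L_f via x↦r, Dx↦r'^{-1}Dx.
h=h₀': d/dx-closure on L₀ ⇒ L.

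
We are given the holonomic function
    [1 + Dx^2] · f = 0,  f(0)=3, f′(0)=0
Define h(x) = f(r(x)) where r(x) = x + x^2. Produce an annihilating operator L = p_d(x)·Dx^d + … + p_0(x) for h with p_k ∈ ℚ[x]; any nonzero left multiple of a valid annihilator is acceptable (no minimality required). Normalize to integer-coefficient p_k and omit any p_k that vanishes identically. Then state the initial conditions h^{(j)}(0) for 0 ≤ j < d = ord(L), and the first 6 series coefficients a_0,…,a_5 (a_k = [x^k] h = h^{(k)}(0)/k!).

f: a_k = 3, 0, -3/2, 0, 1/8, 0, …
f∘r: x↦r, Dx↦Dx/r' in L_f ⇒ L₀.
L = (1 + 6·x + 12·x^2 + 8·x^3) - 2·Dx + (1 + 2·x)·Dx^2  (order 2).
h: a_k = 3, 0, -3/2, -3, -11/8, 1/2, …
ICs: h(0) = 3, h′(0) = 0.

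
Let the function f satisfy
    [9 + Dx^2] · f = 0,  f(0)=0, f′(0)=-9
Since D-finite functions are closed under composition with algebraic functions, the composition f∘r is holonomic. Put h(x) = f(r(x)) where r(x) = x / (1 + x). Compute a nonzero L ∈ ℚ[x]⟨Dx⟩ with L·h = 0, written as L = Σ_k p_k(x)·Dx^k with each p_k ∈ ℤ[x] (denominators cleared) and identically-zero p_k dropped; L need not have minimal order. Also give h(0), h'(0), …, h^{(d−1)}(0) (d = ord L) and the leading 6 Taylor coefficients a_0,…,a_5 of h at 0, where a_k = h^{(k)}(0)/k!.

f: a_k = 0, -9, 0, 27/2, 0, -243/40, …
f∘r: x↦r, Dx↦Dx/r' in L_f ⇒ L₀.
L = 9 + (2 + 6·x + 6·x^2 + 2·x^3)·Dx + (1 + 4·x + 6·x^2 + 4·x^3 + x^4)·Dx^2  (order 2).
h: a_k = 0, -9, 9, 9/2, -63/2, 2637/40, …
ICs: h(0) = 0, h′(0) = -9.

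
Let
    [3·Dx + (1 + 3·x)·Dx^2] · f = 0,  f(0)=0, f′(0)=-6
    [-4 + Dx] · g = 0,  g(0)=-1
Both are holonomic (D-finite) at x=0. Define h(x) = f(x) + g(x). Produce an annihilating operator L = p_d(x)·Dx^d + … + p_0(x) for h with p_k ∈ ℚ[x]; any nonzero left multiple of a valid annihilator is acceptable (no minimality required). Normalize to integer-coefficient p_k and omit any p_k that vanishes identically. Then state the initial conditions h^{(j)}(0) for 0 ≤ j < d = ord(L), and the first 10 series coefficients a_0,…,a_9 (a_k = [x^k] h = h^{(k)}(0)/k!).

f: a_k = 0, -6, 9, -18, 81/2, -486/5, 243, -4374/7, 6561/4, -4374, …
g: a_k = -1, -4, -8, -32/3, -32/3, -128/15, -256/45, -1024/315, -512/315, -2048/2835, …
Weyl lclm of L_f,L_g ⇒ L₀ (ord ≤ 3).
L = (-120 - 144·x)·Dx + (2 - 96·x - 144·x^2)·Dx^2 + (7 + 33·x + 36·x^2)·Dx^3  (order 3).
h: a_k = -1, -10, 1, -86/3, 179/6, -1586/15, 10679/45, -197854/315, 2064667/1260, -12402338/2835, …
ICs: h(0) = -1, h′(0) = -10, h′′(0) = 2.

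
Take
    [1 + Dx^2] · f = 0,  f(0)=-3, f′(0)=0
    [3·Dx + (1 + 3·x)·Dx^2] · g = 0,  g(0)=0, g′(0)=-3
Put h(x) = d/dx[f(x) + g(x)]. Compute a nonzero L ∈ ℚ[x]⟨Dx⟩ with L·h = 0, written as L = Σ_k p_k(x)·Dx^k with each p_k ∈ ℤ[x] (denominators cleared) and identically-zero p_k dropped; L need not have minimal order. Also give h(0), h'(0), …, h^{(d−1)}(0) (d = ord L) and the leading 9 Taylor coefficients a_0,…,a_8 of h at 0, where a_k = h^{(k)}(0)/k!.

L = (165 + 18·x + 27·x^2) + (19 + 63·x + 27·x^2 + 27·x^3)·Dx + (165 + 18·x + 27·x^2)·Dx^2 + (19 + 63·x + 27·x^2 + 27·x^3)·Dx^3  (order 3).
h: a_k = -3, 12, -27, 161/2, -243, 29161/40, -2187, 11022479/1680, -19683, …
ICs: h(0) = -3, h′(0) = 12, h′′(0) = -54.

f: a_k = -3, 0, 3/2, 0, -1/8, 0, 1/240, 0, -1/13440, …
g: a_k = 0, -3, 9/2, -9, 81/4, -243/5, 243/2, -2187/7, 6561/8, …
f+g: L₀ = lclm(L_f,L_g), ord ≤ 2+2.
h₀' ⇒ L via d/dx closure of L₀.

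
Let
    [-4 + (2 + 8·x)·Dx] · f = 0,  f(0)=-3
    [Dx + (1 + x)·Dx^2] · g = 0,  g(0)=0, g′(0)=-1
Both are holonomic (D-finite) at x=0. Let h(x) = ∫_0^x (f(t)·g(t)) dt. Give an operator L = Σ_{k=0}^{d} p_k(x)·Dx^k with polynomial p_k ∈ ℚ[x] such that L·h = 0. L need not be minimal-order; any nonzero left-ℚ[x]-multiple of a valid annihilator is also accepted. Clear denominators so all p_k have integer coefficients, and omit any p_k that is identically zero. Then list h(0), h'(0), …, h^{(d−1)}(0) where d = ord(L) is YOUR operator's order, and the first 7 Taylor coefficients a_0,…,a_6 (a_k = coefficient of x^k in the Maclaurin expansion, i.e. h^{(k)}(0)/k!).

f: a_k = -3, -6, 6, -12, 30, -84, 252, …
g: a_k = 0, -1, 1/2, -1/3, 1/4, -1/5, 1/6, …
Product ⇒ symmetric product L₀, ord ≤ 2.
h=∫₀ˣh₀: take L = L₀·Dx.
L = (10 + 4·x)·Dx + (-3 - 12·x)·Dx^2 + (1 + 9·x + 24·x^2 + 16·x^3)·Dx^3  (order 3).
h: a_k = 0, 0, 3/2, 3/2, -2, 13/4, -389/60, …
ICs: h(0) = 0, h′(0) = 0, h′′(0) = 3.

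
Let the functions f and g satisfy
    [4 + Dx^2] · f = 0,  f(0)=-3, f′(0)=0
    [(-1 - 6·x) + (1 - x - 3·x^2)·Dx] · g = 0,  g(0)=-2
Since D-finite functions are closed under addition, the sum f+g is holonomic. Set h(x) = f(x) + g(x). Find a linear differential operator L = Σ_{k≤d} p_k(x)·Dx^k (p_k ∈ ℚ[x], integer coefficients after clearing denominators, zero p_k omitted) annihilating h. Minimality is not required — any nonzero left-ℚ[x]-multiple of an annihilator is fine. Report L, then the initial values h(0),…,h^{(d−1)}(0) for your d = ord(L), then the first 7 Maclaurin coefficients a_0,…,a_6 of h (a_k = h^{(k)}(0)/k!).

f: a_k = -3, 0, 6, 0, -2, 0, 4/15, …
g: a_k = -2, -2, -8, -14, -38, -80, -194, …
Sum ⇒ L₀ = lclm(L_f,L_g) in ℚ(x)⟨Dx⟩.
L = (-92 - 608·x - 512·x^2 - 1104·x^3 - 360·x^4 - 432·x^5) + (24 - 4·x - 24·x^2 - 80·x^3 - 180·x^4 - 216·x^5 - 216·x^6)·Dx + (-23 - 152·x - 128·x^2 - 276·x^3 - 90·x^4 - 108·x^5)·Dx^2 + (6 - x - 6·x^2 - 20·x^3 - 45·x^4 - 54·x^5 - 54·x^6)·Dx^3  (order 3).
h: a_k = -5, -2, -2, -14, -40, -80, -2906/15, …
ICs: h(0) = -5, h′(0) = -2, h′′(0) = -4.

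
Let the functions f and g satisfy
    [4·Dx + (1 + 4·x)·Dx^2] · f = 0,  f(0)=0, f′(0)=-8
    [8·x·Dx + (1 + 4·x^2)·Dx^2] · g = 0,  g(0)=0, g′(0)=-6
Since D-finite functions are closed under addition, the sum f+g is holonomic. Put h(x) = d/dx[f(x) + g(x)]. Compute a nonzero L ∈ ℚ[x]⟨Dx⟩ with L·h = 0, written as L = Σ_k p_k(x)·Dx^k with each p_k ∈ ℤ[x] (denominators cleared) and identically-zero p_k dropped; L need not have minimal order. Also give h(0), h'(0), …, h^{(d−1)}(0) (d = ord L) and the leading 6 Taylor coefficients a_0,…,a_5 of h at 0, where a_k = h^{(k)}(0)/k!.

f: a_k = 0, -8, 16, -128/3, 128, -2048/5, …
g: a_k = 0, -6, 0, 8, 0, -96/5, …
Sum ⇒ L₀ = lclm(L_f,L_g) in ℚ(x)⟨Dx⟩.
Derive L from L₀ (diff closure).
L = (-8 - 96·x + 96·x^2 + 128·x^3) + (-10 - 16·x - 72·x^2 + 192·x^3 + 256·x^4)·Dx + (-1 - 2·x + 8·x^2 + 8·x^3 + 48·x^4 + 64·x^5)·Dx^2  (order 2).
h: a_k = -14, 32, -104, 512, -2144, 8192, …
ICs: h(0) = -14, h′(0) = 32.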